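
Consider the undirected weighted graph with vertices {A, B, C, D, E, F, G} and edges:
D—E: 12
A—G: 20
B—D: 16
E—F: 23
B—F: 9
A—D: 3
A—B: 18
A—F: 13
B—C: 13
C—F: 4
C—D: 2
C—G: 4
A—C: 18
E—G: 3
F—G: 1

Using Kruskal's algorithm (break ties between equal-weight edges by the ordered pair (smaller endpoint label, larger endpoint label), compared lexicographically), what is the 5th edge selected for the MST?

Kruskal's algorithm — process edges by increasing weight (ties by edge label):
F—G (1): add — endpoints in different components.
C—D (2): add — endpoints in different components.
A—D (3): add — endpoints in different components.
E—G (3): add — endpoints in different components.
C—F (4): add — endpoints in different components.
C—G (4): skip — C and G already connected.
B—F (9): add — endpoints in different components.
The 5th edge added is C—F.

C-F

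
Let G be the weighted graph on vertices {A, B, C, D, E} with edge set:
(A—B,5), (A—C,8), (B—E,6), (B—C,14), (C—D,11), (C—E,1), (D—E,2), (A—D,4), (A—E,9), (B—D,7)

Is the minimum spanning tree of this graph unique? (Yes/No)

Kruskal's algorithm — process edges by increasing weight (ties by edge label):
C—E (1): add — endpoints in different components.
D—E (2): add — endpoints in different components.
A—D (4): add — endpoints in different components.
A—B (5): add — endpoints in different components.
Every non-tree edge has weight strictly greater than the heaviest edge on the tree path between its endpoints, so the MST is unique.

Yes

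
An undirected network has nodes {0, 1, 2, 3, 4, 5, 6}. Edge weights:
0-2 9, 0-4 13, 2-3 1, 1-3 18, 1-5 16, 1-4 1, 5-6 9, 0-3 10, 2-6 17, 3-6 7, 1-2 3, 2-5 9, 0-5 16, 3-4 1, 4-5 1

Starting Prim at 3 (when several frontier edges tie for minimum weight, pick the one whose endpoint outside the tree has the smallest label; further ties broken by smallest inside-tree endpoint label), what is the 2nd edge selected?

Prim, starting at 3.
Step 1: cheapest edge leaving the tree is 2-3 (1); add 2.
Step 2: cheapest edge leaving the tree is 3-4 (1); add 4.
Step 3: cheapest edge leaving the tree is 1-4 (1); add 1.
Step 4: cheapest edge leaving the tree is 4-5 (1); add 5.
Step 5: cheapest edge leaving the tree is 3-6 (7); add 6.
Step 6: cheapest edge leaving the tree is 0-2 (9); add 0.
The 2nd edge added is 3-4.

3-4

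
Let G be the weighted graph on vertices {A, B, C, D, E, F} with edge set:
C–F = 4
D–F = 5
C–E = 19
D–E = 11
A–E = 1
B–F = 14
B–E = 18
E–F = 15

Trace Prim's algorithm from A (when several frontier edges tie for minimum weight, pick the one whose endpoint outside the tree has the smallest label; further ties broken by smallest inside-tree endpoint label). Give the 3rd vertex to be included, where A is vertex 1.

D

Prim, starting at A.
Step 1: cheapest edge leaving the tree is A–E (1); add E.
Step 2: cheapest edge leaving the tree is D–E (11); add D.
Step 3: cheapest edge leaving the tree is D–F (5); add F.
Step 4: cheapest edge leaving the tree is C–F (4); add C.
Step 5: cheapest edge leaving the tree is B–F (14); add B.
Vertex order: A, E, D, F, C, B. The 3rd vertex is D.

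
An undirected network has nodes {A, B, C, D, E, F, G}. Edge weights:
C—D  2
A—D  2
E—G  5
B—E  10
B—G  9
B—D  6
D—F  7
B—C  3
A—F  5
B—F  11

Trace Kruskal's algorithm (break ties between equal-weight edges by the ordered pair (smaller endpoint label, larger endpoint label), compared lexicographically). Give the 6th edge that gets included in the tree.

Kruskal's algorithm — process edges by increasing weight (ties by edge label):
A—D (2): add — endpoints in different components.
C—D (2): add — endpoints in different components.
B—C (3): add — endpoints in different components.
A—F (5): add — endpoints in different components.
E—G (5): add — endpoints in different components.
B—D (6): skip — B and D already connected.
D—F (7): skip — D and F already connected.
B—G (9): add — endpoints in different components.
The 6th edge added is B—G.

B-G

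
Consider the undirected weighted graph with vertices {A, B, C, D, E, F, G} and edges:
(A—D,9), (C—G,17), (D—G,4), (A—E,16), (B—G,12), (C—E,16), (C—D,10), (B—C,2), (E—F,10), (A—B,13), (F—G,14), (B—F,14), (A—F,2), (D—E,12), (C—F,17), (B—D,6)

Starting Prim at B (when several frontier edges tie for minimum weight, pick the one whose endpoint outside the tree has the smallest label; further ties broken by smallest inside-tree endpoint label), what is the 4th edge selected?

Grow the tree from B using Prim:
Step 1: cheapest edge leaving the tree is B—C (2); add C.
Step 2: cheapest edge leaving the tree is B—D (6); add D.
Step 3: cheapest edge leaving the tree is D—G (4); add G.
Step 4: cheapest edge leaving the tree is A—D (9); add A.
Step 5: cheapest edge leaving the tree is A—F (2); add F.
Step 6: cheapest edge leaving the tree is E—F (10); add E.
The 4th edge added is A—D.

A-D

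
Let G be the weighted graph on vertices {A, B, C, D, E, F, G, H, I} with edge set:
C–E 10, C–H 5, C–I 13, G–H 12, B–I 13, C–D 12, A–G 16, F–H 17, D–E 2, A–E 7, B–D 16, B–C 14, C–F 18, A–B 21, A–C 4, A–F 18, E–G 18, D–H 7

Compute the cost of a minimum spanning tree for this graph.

73

Prim, starting at F.
Step 1: cheapest edge leaving the tree is F–H (17); add H.
Step 2: cheapest edge leaving the tree is C–H (5); add C.
Step 3: cheapest edge leaving the tree is A–C (4); add A.
Step 4: cheapest edge leaving the tree is D–H (7); add D.
Step 5: cheapest edge leaving the tree is D–E (2); add E.
Step 6: cheapest edge leaving the tree is G–H (12); add G.
Step 7: cheapest edge leaving the tree is C–I (13); add I.
Step 8: cheapest edge leaving the tree is B–I (13); add B.
MST edges: F–H, C–H, A–C, D–H, D–E, G–H, C–I, B–I; total weight 17+5+4+7+2+12+13+13 = 73.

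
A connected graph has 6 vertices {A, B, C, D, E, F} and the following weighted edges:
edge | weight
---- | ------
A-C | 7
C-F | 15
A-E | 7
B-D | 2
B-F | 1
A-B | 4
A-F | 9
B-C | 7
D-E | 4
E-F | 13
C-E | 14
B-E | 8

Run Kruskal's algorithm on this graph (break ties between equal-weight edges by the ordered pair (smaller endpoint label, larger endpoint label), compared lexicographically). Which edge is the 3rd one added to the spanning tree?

Kruskal: consider edges lightest-first.
B-F (1): add — endpoints in different components.
B-D (2): add — endpoints in different components.
A-B (4): add — endpoints in different components.
D-E (4): add — endpoints in different components.
A-C (7): add — endpoints in different components.
The 3rd edge added is A-B.

A-B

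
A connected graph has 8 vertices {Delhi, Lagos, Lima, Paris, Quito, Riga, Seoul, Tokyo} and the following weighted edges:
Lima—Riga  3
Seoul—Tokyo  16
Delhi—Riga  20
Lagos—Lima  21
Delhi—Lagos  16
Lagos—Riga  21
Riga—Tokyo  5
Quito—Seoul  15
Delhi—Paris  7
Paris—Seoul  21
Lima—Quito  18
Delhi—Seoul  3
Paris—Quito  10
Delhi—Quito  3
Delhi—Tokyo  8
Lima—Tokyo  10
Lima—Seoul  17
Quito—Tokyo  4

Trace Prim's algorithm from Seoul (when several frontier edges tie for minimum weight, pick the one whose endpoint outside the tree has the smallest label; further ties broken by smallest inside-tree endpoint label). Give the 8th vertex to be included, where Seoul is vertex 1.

Lagos

Prim's algorithm from Seoul:
Step 1: cheapest edge leaving the tree is Delhi—Seoul (3); add Delhi.
Step 2: cheapest edge leaving the tree is Delhi—Quito (3); add Quito.
Step 3: cheapest edge leaving the tree is Quito—Tokyo (4); add Tokyo.
Step 4: cheapest edge leaving the tree is Riga—Tokyo (5); add Riga.
Step 5: cheapest edge leaving the tree is Lima—Riga (3); add Lima.
Step 6: cheapest edge leaving the tree is Delhi—Paris (7); add Paris.
Step 7: cheapest edge leaving the tree is Delhi—Lagos (16); add Lagos.
Vertex order: Seoul, Delhi, Quito, Tokyo, Riga, Lima, Paris, Lagos. The 8th vertex is Lagos.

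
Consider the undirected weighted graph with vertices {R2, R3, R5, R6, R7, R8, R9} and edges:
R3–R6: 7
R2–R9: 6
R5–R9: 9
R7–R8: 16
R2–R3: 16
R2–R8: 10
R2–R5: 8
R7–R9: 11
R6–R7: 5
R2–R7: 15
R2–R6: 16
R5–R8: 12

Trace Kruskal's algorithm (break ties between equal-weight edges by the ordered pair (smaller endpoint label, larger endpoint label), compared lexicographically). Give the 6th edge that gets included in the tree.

R7-R9

Kruskal: consider edges lightest-first.
R6–R7 (5): add — endpoints in different components.
R2–R9 (6): add — endpoints in different components.
R3–R6 (7): add — endpoints in different components.
R2–R5 (8): add — endpoints in different components.
R5–R9 (9): skip — R5 and R9 already connected.
R2–R8 (10): add — endpoints in different components.
R7–R9 (11): add — endpoints in different components.
The 6th edge added is R7–R9.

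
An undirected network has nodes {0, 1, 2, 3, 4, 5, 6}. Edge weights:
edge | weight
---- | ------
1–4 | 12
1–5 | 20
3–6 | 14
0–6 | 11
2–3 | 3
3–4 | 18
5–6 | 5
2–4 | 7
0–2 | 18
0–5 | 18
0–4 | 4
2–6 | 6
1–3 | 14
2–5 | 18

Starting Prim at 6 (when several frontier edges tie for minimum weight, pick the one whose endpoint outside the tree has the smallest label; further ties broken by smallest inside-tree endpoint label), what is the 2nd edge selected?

Grow the tree from 6 using Prim:
Step 1: frontier [5–6 5, 2–6 6, 0–6 11, 3–6 14] → take 5–6 (5); add 5.
Step 2: frontier [0–5 18, 2–5 18, 1–5 20, 2–6 6, 0–6 11, 3–6 14] → take 2–6 (6); add 2.
Step 3: frontier [2–3 3, 2–4 7, 0–2 18, 0–5 18, 1–5 20, 0–6 11, 3–6 14] → take 2–3 (3); add 3.
Step 4: frontier [2–4 7, 0–2 18, 1–3 14, 3–4 18, 0–5 18, 1–5 20, 0–6 11] → take 2–4 (7); add 4.
Step 5: frontier [0–2 18, 1–3 14, 0–4 4, 1–4 12, 0–5 18, 1–5 20, 0–6 11] → take 0–4 (4); add 0.
Step 6: frontier [1–3 14, 1–4 12, 1–5 20] → take 1–4 (12); add 1.
The 2nd edge added is 2–6.

2-6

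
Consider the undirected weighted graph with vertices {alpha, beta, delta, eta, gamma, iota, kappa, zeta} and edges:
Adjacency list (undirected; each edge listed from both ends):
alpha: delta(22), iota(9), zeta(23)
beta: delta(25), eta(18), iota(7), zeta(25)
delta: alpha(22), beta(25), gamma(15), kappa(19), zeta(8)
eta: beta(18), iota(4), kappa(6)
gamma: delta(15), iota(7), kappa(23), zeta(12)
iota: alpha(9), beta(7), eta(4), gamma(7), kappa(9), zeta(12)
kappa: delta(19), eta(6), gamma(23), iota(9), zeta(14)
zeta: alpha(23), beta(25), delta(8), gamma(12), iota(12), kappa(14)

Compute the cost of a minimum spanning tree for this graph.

Prim's algorithm from iota:
Step 1: cheapest edge leaving the tree is eta—iota (4); add eta.
Step 2: cheapest edge leaving the tree is eta—kappa (6); add kappa.
Step 3: cheapest edge leaving the tree is beta—iota (7); add beta.
Step 4: cheapest edge leaving the tree is gamma—iota (7); add gamma.
Step 5: cheapest edge leaving the tree is alpha—iota (9); add alpha.
Step 6: cheapest edge leaving the tree is gamma—zeta (12); add zeta.
Step 7: cheapest edge leaving the tree is delta—zeta (8); add delta.
MST edges: eta—iota, eta—kappa, beta—iota, gamma—iota, alpha—iota, gamma—zeta, delta—zeta; total weight 4+6+7+7+9+12+8 = 53.

53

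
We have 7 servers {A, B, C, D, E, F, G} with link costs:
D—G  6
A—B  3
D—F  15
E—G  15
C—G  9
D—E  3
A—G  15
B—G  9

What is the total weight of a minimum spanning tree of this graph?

45

Prim's algorithm from G:
Step 1: cheapest edge leaving the tree is D—G (6); add D.
Step 2: cheapest edge leaving the tree is D—E (3); add E.
Step 3: cheapest edge leaving the tree is B—G (9); add B.
Step 4: cheapest edge leaving the tree is A—B (3); add A.
Step 5: cheapest edge leaving the tree is C—G (9); add C.
Step 6: cheapest edge leaving the tree is D—F (15); add F.
MST edges: D—G, D—E, B—G, A—B, C—G, D—F; total weight 6+3+9+3+9+15 = 45.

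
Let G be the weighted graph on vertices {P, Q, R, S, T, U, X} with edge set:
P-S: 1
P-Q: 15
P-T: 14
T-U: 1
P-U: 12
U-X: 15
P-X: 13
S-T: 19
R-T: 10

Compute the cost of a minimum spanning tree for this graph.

Prim's algorithm from U:
Step 1: frontier [T-U 1, P-U 12, U-X 15] → take T-U (1); add T.
Step 2: frontier [R-T 10, P-T 14, S-T 19, P-U 12, U-X 15] → take R-T (10); add R.
Step 3: frontier [P-T 14, S-T 19, P-U 12, U-X 15] → take P-U (12); add P.
Step 4: frontier [P-S 1, P-X 13, P-Q 15, S-T 19, U-X 15] → take P-S (1); add S.
Step 5: frontier [P-X 13, P-Q 15, U-X 15] → take P-X (13); add X.
Step 6: frontier [P-Q 15] → take P-Q (15); add Q.
MST edges: T-U, R-T, P-U, P-S, P-X, P-Q; total weight 1+10+12+1+13+15 = 52.

52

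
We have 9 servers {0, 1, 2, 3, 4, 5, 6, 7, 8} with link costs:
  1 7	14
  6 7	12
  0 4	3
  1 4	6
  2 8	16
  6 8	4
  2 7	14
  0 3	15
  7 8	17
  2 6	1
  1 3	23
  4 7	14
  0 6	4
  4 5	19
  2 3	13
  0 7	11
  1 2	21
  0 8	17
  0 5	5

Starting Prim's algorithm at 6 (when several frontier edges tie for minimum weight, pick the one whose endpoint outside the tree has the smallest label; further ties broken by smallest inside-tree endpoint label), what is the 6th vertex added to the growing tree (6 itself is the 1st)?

Prim's algorithm from 6:
Step 1: cheapest edge leaving the tree is 2 6 (1); add 2.
Step 2: cheapest edge leaving the tree is 0 6 (4); add 0.
Step 3: cheapest edge leaving the tree is 0 4 (3); add 4.
Step 4: cheapest edge leaving the tree is 6 8 (4); add 8.
Step 5: cheapest edge leaving the tree is 0 5 (5); add 5.
Step 6: cheapest edge leaving the tree is 1 4 (6); add 1.
Step 7: cheapest edge leaving the tree is 0 7 (11); add 7.
Step 8: cheapest edge leaving the tree is 2 3 (13); add 3.
Vertex order: 6, 2, 0, 4, 8, 5, 1, 7, 3. The 6th vertex is 5.

5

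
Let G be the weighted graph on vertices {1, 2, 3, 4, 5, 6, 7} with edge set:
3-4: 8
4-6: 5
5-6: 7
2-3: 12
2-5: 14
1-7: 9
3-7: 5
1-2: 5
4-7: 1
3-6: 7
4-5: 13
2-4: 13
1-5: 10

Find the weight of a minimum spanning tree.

Kruskal's algorithm — process edges by increasing weight (ties by edge label):
4-7 (1): add — endpoints in different components.
1-2 (5): add — endpoints in different components.
3-7 (5): add — endpoints in different components.
4-6 (5): add — endpoints in different components.
3-6 (7): skip — 3 and 6 already connected.
5-6 (7): add — endpoints in different components.
3-4 (8): skip — 3 and 4 already connected.
1-7 (9): add — endpoints in different components.
MST edges: 4-7, 1-2, 3-7, 4-6, 5-6, 1-7; total weight 1+5+5+5+7+9 = 32.

32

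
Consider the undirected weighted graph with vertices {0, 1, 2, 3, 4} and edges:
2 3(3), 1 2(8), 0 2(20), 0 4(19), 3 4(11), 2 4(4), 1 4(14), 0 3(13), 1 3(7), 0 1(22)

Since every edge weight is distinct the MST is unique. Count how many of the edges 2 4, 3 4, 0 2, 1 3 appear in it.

2

Kruskal's algorithm — process edges by increasing weight (ties by edge label):
2 3 (3): add. Components now {0} {1} {2,3} {4}
2 4 (4): add. Components now {0} {1} {2,3,4}
1 3 (7): add. Components now {0} {1,2,3,4}
1 2 (8): skip — 1 and 2 already connected.
3 4 (11): skip — 3 and 4 already connected.
0 3 (13): add. Components now {0,1,2,3,4}
MST edge set: {2 3, 2 4, 1 3, 0 3}.
Of the listed edges, {2 4, 1 3} are in the MST → 2.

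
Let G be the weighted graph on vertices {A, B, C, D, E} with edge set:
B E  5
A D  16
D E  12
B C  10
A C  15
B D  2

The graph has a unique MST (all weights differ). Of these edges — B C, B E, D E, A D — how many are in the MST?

Kruskal's algorithm — process edges by increasing weight (ties by edge label):
B D (2): add. Components now {A} {B,D} {C} {E}
B E (5): add. Components now {A} {B,D,E} {C}
B C (10): add. Components now {A} {B,C,D,E}
D E (12): skip — D and E already connected.
A C (15): add. Components now {A,B,C,D,E}
MST edge set: {B D, B E, B C, A C}.
Of the listed edges, {B C, B E} are in the MST → 2.

2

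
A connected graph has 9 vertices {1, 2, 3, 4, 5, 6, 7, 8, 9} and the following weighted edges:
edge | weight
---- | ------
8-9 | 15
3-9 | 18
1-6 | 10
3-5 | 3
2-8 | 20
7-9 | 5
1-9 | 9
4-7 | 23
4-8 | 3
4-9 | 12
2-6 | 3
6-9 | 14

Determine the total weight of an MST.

Kruskal's algorithm — process edges by increasing weight (ties by edge label):
2-6 (3): add — endpoints in different components.
3-5 (3): add — endpoints in different components.
4-8 (3): add — endpoints in different components.
7-9 (5): add — endpoints in different components.
1-9 (9): add — endpoints in different components.
1-6 (10): add — endpoints in different components.
4-9 (12): add — endpoints in different components.
6-9 (14): skip — 6 and 9 already connected.
8-9 (15): skip — 8 and 9 already connected.
3-9 (18): add — endpoints in different components.
MST edges: 2-6, 3-5, 4-8, 7-9, 1-9, 1-6, 4-9, 3-9; total weight 3+3+3+5+9+10+12+18 = 63.

63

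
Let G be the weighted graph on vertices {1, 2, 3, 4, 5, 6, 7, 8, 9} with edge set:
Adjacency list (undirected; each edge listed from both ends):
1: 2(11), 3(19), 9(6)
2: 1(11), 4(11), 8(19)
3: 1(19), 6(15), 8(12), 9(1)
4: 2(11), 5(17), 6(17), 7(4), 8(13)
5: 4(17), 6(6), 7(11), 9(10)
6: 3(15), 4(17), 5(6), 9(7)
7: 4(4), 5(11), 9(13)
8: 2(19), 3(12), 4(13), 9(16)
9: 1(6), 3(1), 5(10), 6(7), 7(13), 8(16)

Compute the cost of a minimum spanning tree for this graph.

58

Prim's algorithm from 9:
Step 1: cheapest edge leaving the tree is 3–9 (1); add 3.
Step 2: cheapest edge leaving the tree is 1–9 (6); add 1.
Step 3: cheapest edge leaving the tree is 6–9 (7); add 6.
Step 4: cheapest edge leaving the tree is 5–6 (6); add 5.
Step 5: cheapest edge leaving the tree is 1–2 (11); add 2.
Step 6: cheapest edge leaving the tree is 2–4 (11); add 4.
Step 7: cheapest edge leaving the tree is 4–7 (4); add 7.
Step 8: cheapest edge leaving the tree is 3–8 (12); add 8.
MST edges: 3–9, 1–9, 6–9, 5–6, 1–2, 2–4, 4–7, 3–8; total weight 1+6+7+6+11+11+4+12 = 58.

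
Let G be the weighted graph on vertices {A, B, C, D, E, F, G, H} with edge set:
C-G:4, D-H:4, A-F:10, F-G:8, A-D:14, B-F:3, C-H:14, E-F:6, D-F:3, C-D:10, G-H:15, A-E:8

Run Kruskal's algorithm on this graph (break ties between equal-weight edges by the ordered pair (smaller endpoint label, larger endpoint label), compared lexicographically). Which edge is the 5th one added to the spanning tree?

E-F

Sort edges by weight, then run Kruskal:
B-F (3): add — endpoints in different components.
D-F (3): add — endpoints in different components.
C-G (4): add — endpoints in different components.
D-H (4): add — endpoints in different components.
E-F (6): add — endpoints in different components.
A-E (8): add — endpoints in different components.
F-G (8): add — endpoints in different components.
The 5th edge added is E-F.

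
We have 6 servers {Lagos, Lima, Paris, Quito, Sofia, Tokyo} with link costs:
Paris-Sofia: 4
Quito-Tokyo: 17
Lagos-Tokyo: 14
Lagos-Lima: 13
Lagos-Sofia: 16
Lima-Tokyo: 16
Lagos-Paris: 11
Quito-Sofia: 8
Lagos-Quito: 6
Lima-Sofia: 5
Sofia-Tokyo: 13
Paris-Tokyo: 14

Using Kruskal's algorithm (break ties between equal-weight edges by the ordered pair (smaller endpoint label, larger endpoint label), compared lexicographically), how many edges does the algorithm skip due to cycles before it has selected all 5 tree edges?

2

Sort edges by weight, then run Kruskal:
Paris-Sofia (4): add. Components now {Tokyo} {Lima} {Paris,Sofia} {Lagos} {Quito}
Lima-Sofia (5): add. Components now {Tokyo} {Lima,Paris,Sofia} {Lagos} {Quito}
Lagos-Quito (6): add. Components now {Tokyo} {Lima,Paris,Sofia} {Lagos,Quito}
Quito-Sofia (8): add. Components now {Tokyo} {Lagos,Lima,Paris,Quito,Sofia}
Lagos-Paris (11): skip — Lagos and Paris already connected.
Lagos-Lima (13): skip — Lima and Lagos already connected.
Sofia-Tokyo (13): add. Components now {Lagos,Lima,Paris,Quito,Sofia,Tokyo}
Edges rejected before the tree was complete: 2.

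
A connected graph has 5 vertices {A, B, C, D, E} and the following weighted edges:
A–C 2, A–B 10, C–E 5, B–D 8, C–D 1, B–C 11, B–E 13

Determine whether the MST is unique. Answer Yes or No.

Yes

Kruskal: consider edges lightest-first.
C–D (1): add. Components now {A} {B} {C,D} {E}
A–C (2): add. Components now {A,C,D} {B} {E}
C–E (5): add. Components now {A,C,D,E} {B}
B–D (8): add. Components now {A,B,C,D,E}
Every non-tree edge has weight strictly greater than the heaviest edge on the tree path between its endpoints, so the MST is unique.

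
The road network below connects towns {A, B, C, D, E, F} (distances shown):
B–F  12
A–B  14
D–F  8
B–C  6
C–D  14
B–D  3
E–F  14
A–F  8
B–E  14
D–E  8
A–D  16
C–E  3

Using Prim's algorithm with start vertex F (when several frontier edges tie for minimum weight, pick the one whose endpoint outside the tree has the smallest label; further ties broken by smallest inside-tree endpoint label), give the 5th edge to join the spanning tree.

Prim, starting at F.
Step 1: frontier [A–F 8, D–F 8, B–F 12, E–F 14] → take A–F (8); add A.
Step 2: frontier [A–B 14, A–D 16, D–F 8, B–F 12, E–F 14] → take D–F (8); add D.
Step 3: frontier [A–B 14, B–D 3, D–E 8, C–D 14, B–F 12, E–F 14] → take B–D (3); add B.
Step 4: frontier [B–C 6, B–E 14, D–E 8, C–D 14, E–F 14] → take B–C (6); add C.
Step 5: frontier [B–E 14, C–E 3, D–E 8, E–F 14] → take C–E (3); add E.
The 5th edge added is C–E.

C-E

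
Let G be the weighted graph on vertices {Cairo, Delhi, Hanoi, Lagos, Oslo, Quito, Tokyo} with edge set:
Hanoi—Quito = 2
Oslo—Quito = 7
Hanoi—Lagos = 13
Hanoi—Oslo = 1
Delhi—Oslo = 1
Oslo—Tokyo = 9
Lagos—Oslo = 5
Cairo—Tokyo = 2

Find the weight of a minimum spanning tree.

20

Kruskal: consider edges lightest-first.
Delhi—Oslo (1): add — endpoints in different components.
Hanoi—Oslo (1): add — endpoints in different components.
Cairo—Tokyo (2): add — endpoints in different components.
Hanoi—Quito (2): add — endpoints in different components.
Lagos—Oslo (5): add — endpoints in different components.
Oslo—Quito (7): skip — Quito and Oslo already connected.
Oslo—Tokyo (9): add — endpoints in different components.
MST edges: Delhi—Oslo, Hanoi—Oslo, Cairo—Tokyo, Hanoi—Quito, Lagos—Oslo, Oslo—Tokyo; total weight 1+1+2+2+5+9 = 20.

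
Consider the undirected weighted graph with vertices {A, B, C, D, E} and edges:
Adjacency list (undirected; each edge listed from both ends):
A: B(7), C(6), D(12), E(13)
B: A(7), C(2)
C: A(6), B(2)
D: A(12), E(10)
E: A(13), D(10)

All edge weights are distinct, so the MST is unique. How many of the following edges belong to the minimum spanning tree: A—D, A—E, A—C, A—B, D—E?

3

Kruskal: consider edges lightest-first.
B—C (2): add — endpoints in different components.
A—C (6): add — endpoints in different components.
A—B (7): skip — A and B already connected.
D—E (10): add — endpoints in different components.
A—D (12): add — endpoints in different components.
MST edge set: {B—C, A—C, D—E, A—D}.
Of the listed edges, {A—D, A—C, D—E} are in the MST → 3.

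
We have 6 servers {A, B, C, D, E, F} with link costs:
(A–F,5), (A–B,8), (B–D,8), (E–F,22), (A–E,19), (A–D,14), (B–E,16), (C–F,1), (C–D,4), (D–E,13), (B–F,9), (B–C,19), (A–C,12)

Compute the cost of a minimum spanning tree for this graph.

Kruskal: consider edges lightest-first.
C–F (1): add. Components now {A} {B} {C,F} {D} {E}
C–D (4): add. Components now {A} {B} {C,D,F} {E}
A–F (5): add. Components now {A,C,D,F} {B} {E}
A–B (8): add. Components now {A,B,C,D,F} {E}
B–D (8): skip — B and D already connected.
B–F (9): skip — B and F already connected.
A–C (12): skip — A and C already connected.
D–E (13): add. Components now {A,B,C,D,E,F}
MST edges: C–F, C–D, A–F, A–B, D–E; total weight 1+4+5+8+13 = 31.

31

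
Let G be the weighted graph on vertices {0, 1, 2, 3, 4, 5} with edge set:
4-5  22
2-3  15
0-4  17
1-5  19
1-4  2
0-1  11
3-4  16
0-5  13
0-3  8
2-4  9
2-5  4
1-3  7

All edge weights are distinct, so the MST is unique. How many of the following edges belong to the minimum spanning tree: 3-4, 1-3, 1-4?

Sort edges by weight, then run Kruskal:
1-4 (2): add. Components now {0} {1,4} {2} {3} {5}
2-5 (4): add. Components now {0} {1,4} {2,5} {3}
1-3 (7): add. Components now {0} {1,3,4} {2,5}
0-3 (8): add. Components now {0,1,3,4} {2,5}
2-4 (9): add. Components now {0,1,2,3,4,5}
MST edge set: {1-4, 2-5, 1-3, 0-3, 2-4}.
Of the listed edges, {1-3, 1-4} are in the MST → 2.

2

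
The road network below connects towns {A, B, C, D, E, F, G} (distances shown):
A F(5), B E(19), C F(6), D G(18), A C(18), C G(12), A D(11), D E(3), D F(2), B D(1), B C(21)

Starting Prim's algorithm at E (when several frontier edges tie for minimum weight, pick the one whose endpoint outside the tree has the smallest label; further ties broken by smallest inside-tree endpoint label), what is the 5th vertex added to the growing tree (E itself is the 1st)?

Prim, starting at E.
Step 1: frontier [D E 3, B E 19] → take D E (3); add D.
Step 2: frontier [B D 1, D F 2, A D 11, D G 18, B E 19] → take B D (1); add B.
Step 3: frontier [B C 21, D F 2, A D 11, D G 18] → take D F (2); add F.
Step 4: frontier [B C 21, A D 11, D G 18, A F 5, C F 6] → take A F (5); add A.
Step 5: frontier [A C 18, B C 21, D G 18, C F 6] → take C F (6); add C.
Step 6: frontier [C G 12, D G 18] → take C G (12); add G.
Vertex order: E, D, B, F, A, C, G. The 5th vertex is A.

A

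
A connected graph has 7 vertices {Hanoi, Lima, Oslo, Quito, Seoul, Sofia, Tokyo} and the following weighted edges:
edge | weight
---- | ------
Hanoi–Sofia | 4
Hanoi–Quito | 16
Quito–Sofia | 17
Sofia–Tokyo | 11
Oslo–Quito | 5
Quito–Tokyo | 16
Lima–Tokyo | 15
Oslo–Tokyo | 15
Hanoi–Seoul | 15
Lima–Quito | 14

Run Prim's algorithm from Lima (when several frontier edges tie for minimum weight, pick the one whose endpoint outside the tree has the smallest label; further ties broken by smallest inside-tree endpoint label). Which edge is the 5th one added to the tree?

Hanoi-Sofia

Grow the tree from Lima using Prim:
Step 1: cheapest edge leaving the tree is Lima–Quito (14); add Quito.
Step 2: cheapest edge leaving the tree is Oslo–Quito (5); add Oslo.
Step 3: cheapest edge leaving the tree is Lima–Tokyo (15); add Tokyo.
Step 4: cheapest edge leaving the tree is Sofia–Tokyo (11); add Sofia.
Step 5: cheapest edge leaving the tree is Hanoi–Sofia (4); add Hanoi.
Step 6: cheapest edge leaving the tree is Hanoi–Seoul (15); add Seoul.
The 5th edge added is Hanoi–Sofia.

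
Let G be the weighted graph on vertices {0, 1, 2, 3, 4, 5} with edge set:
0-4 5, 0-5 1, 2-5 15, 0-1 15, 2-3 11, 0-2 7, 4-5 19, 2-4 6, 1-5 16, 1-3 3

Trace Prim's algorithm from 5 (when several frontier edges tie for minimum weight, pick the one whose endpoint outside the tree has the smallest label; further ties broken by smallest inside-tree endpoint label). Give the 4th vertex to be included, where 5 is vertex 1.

2

Prim, starting at 5.
Step 1: frontier [0-5 1, 2-5 15, 1-5 16, 4-5 19] → take 0-5 (1); add 0.
Step 2: frontier [0-4 5, 0-2 7, 0-1 15, 2-5 15, 1-5 16, 4-5 19] → take 0-4 (5); add 4.
Step 3: frontier [0-2 7, 0-1 15, 2-4 6, 2-5 15, 1-5 16] → take 2-4 (6); add 2.
Step 4: frontier [0-1 15, 2-3 11, 1-5 16] → take 2-3 (11); add 3.
Step 5: frontier [0-1 15, 1-3 3, 1-5 16] → take 1-3 (3); add 1.
Vertex order: 5, 0, 4, 2, 3, 1. The 4th vertex is 2.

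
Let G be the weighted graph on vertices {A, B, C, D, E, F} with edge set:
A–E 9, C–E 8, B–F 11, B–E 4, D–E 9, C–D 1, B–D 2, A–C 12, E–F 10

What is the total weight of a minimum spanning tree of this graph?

Kruskal's algorithm — process edges by increasing weight (ties by edge label):
C–D (1): add — endpoints in different components.
B–D (2): add — endpoints in different components.
B–E (4): add — endpoints in different components.
C–E (8): skip — C and E already connected.
A–E (9): add — endpoints in different components.
D–E (9): skip — D and E already connected.
E–F (10): add — endpoints in different components.
MST edges: C–D, B–D, B–E, A–E, E–F; total weight 1+2+4+9+10 = 26.

26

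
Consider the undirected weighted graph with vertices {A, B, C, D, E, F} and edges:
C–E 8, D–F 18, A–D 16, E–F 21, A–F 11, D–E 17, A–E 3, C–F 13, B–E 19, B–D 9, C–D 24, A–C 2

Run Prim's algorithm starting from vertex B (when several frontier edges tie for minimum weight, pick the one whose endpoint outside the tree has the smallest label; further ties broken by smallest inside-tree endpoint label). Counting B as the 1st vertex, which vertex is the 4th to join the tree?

Prim, starting at B.
Step 1: cheapest edge leaving the tree is B–D (9); add D.
Step 2: cheapest edge leaving the tree is A–D (16); add A.
Step 3: cheapest edge leaving the tree is A–C (2); add C.
Step 4: cheapest edge leaving the tree is A–E (3); add E.
Step 5: cheapest edge leaving the tree is A–F (11); add F.
Vertex order: B, D, A, C, E, F. The 4th vertex is C.

C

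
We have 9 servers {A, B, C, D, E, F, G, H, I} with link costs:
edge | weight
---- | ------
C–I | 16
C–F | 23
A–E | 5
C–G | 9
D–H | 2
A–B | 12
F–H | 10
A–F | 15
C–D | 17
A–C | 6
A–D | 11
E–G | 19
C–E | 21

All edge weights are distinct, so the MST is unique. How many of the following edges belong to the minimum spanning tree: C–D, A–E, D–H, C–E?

2

Kruskal's algorithm — process edges by increasing weight (ties by edge label):
D–H (2): add — endpoints in different components.
A–E (5): add — endpoints in different components.
A–C (6): add — endpoints in different components.
C–G (9): add — endpoints in different components.
F–H (10): add — endpoints in different components.
A–D (11): add — endpoints in different components.
A–B (12): add — endpoints in different components.
A–F (15): skip — A and F already connected.
C–I (16): add — endpoints in different components.
MST edge set: {D–H, A–E, A–C, C–G, F–H, A–D, A–B, C–I}.
Of the listed edges, {A–E, D–H} are in the MST → 2.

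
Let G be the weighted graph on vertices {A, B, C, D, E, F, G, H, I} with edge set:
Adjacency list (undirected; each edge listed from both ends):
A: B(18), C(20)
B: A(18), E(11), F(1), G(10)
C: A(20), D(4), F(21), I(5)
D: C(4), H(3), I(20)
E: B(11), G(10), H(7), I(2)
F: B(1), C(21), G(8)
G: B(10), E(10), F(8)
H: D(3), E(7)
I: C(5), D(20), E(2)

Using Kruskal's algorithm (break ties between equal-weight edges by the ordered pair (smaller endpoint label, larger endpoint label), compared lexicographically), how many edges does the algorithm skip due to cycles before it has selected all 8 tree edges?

3

Kruskal: consider edges lightest-first.
B F (1): add — endpoints in different components.
E I (2): add — endpoints in different components.
D H (3): add — endpoints in different components.
C D (4): add — endpoints in different components.
C I (5): add — endpoints in different components.
E H (7): skip — E and H already connected.
F G (8): add — endpoints in different components.
B G (10): skip — B and G already connected.
E G (10): add — endpoints in different components.
B E (11): skip — B and E already connected.
A B (18): add — endpoints in different components.
Edges rejected before the tree was complete: 3.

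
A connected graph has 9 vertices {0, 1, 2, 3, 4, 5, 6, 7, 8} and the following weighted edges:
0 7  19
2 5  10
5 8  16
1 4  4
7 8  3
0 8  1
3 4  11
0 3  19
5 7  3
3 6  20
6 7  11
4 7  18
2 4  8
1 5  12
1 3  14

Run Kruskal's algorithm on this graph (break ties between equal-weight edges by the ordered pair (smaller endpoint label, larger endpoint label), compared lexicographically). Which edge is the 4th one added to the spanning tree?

Kruskal: consider edges lightest-first.
0 8 (1): add — endpoints in different components.
5 7 (3): add — endpoints in different components.
7 8 (3): add — endpoints in different components.
1 4 (4): add — endpoints in different components.
2 4 (8): add — endpoints in different components.
2 5 (10): add — endpoints in different components.
3 4 (11): add — endpoints in different components.
6 7 (11): add — endpoints in different components.
The 4th edge added is 1 4.

1-4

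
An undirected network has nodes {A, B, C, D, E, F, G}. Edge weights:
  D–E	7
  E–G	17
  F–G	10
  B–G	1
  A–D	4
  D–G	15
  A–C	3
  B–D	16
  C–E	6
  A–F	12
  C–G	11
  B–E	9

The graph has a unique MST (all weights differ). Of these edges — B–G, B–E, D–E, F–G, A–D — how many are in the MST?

4

Kruskal: consider edges lightest-first.
B–G (1): add. Components now {A} {B,G} {C} {D} {E} {F}
A–C (3): add. Components now {A,C} {B,G} {D} {E} {F}
A–D (4): add. Components now {A,C,D} {B,G} {E} {F}
C–E (6): add. Components now {A,C,D,E} {B,G} {F}
D–E (7): skip — D and E already connected.
B–E (9): add. Components now {A,B,C,D,E,G} {F}
F–G (10): add. Components now {A,B,C,D,E,F,G}
MST edge set: {B–G, A–C, A–D, C–E, B–E, F–G}.
Of the listed edges, {B–G, B–E, F–G, A–D} are in the MST → 4.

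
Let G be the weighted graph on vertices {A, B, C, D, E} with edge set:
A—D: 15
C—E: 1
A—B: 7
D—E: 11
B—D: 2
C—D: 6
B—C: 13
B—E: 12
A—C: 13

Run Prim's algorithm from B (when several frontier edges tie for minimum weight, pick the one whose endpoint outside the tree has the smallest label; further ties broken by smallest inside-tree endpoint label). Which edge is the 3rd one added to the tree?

C-E

Prim, starting at B.
Step 1: cheapest edge leaving the tree is B—D (2); add D.
Step 2: cheapest edge leaving the tree is C—D (6); add C.
Step 3: cheapest edge leaving the tree is C—E (1); add E.
Step 4: cheapest edge leaving the tree is A—B (7); add A.
The 3rd edge added is C—E.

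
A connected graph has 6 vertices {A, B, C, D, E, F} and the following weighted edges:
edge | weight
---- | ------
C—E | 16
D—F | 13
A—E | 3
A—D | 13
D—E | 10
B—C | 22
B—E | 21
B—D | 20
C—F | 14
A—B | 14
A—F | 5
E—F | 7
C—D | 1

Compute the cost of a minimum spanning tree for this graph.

Prim's algorithm from B:
Step 1: frontier [A—B 14, B—D 20, B—E 21, B—C 22] → take A—B (14); add A.
Step 2: frontier [A—E 3, A—F 5, A—D 13, B—D 20, B—E 21, B—C 22] → take A—E (3); add E.
Step 3: frontier [A—F 5, A—D 13, B—D 20, B—C 22, E—F 7, D—E 10, C—E 16] → take A—F (5); add F.
Step 4: frontier [A—D 13, B—D 20, B—C 22, D—E 10, C—E 16, D—F 13, C—F 14] → take D—E (10); add D.
Step 5: frontier [B—C 22, C—D 1, C—E 16, C—F 14] → take C—D (1); add C.
MST edges: A—B, A—E, A—F, D—E, C—D; total weight 14+3+5+10+1 = 33.

33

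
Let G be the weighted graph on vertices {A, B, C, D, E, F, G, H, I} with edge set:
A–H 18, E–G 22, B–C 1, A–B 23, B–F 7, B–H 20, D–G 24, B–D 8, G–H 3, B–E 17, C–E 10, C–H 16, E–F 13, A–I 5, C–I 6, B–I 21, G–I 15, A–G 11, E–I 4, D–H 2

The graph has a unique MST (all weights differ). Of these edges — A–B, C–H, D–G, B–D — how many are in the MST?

Sort edges by weight, then run Kruskal:
B–C (1): add — endpoints in different components.
D–H (2): add — endpoints in different components.
G–H (3): add — endpoints in different components.
E–I (4): add — endpoints in different components.
A–I (5): add — endpoints in different components.
C–I (6): add — endpoints in different components.
B–F (7): add — endpoints in different components.
B–D (8): add — endpoints in different components.
MST edge set: {B–C, D–H, G–H, E–I, A–I, C–I, B–F, B–D}.
Of the listed edges, {B–D} are in the MST → 1.

1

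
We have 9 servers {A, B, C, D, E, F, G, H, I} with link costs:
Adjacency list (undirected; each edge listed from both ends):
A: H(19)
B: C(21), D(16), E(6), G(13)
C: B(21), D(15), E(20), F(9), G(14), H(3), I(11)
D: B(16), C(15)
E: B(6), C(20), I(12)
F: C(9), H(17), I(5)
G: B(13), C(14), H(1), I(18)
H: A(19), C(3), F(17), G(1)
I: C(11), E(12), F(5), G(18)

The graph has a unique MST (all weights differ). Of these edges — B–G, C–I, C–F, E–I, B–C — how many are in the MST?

2

Kruskal: consider edges lightest-first.
G–H (1): add — endpoints in different components.
C–H (3): add — endpoints in different components.
F–I (5): add — endpoints in different components.
B–E (6): add — endpoints in different components.
C–F (9): add — endpoints in different components.
C–I (11): skip — C and I already connected.
E–I (12): add — endpoints in different components.
B–G (13): skip — B and G already connected.
C–G (14): skip — C and G already connected.
C–D (15): add — endpoints in different components.
B–D (16): skip — B and D already connected.
F–H (17): skip — F and H already connected.
G–I (18): skip — G and I already connected.
A–H (19): add — endpoints in different components.
MST edge set: {G–H, C–H, F–I, B–E, C–F, E–I, C–D, A–H}.
Of the listed edges, {C–F, E–I} are in the MST → 2.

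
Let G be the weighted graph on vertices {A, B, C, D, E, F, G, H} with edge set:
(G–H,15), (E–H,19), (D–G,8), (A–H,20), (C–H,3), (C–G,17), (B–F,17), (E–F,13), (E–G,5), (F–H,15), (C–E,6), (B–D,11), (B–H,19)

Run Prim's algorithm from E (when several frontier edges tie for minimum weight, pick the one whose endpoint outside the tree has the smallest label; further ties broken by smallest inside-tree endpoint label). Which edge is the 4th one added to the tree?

Grow the tree from E using Prim:
Step 1: frontier [E–G 5, C–E 6, E–F 13, E–H 19] → take E–G (5); add G.
Step 2: frontier [C–E 6, E–F 13, E–H 19, D–G 8, G–H 15, C–G 17] → take C–E (6); add C.
Step 3: frontier [C–H 3, E–F 13, E–H 19, D–G 8, G–H 15] → take C–H (3); add H.
Step 4: frontier [E–F 13, D–G 8, F–H 15, B–H 19, A–H 20] → take D–G (8); add D.
Step 5: frontier [B–D 11, E–F 13, F–H 15, B–H 19, A–H 20] → take B–D (11); add B.
Step 6: frontier [B–F 17, E–F 13, F–H 15, A–H 20] → take E–F (13); add F.
Step 7: frontier [A–H 20] → take A–H (20); add A.
The 4th edge added is D–G.

D-G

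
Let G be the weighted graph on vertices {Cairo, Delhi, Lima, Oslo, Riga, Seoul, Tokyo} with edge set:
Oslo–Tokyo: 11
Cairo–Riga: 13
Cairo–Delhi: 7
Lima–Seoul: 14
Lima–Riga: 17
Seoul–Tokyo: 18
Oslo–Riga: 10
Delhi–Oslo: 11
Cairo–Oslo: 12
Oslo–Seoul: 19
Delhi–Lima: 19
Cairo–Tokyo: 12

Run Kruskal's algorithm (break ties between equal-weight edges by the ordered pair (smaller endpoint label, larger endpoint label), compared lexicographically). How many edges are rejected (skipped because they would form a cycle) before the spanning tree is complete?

3

Kruskal: consider edges lightest-first.
Cairo–Delhi (7): add. Components now {Cairo,Delhi} {Oslo} {Tokyo} {Seoul} {Lima} {Riga}
Oslo–Riga (10): add. Components now {Cairo,Delhi} {Oslo,Riga} {Tokyo} {Seoul} {Lima}
Delhi–Oslo (11): add. Components now {Cairo,Delhi,Oslo,Riga} {Tokyo} {Seoul} {Lima}
Oslo–Tokyo (11): add. Components now {Cairo,Delhi,Oslo,Riga,Tokyo} {Seoul} {Lima}
Cairo–Oslo (12): skip — Oslo and Cairo already connected.
Cairo–Tokyo (12): skip — Tokyo and Cairo already connected.
Cairo–Riga (13): skip — Cairo and Riga already connected.
Lima–Seoul (14): add. Components now {Cairo,Delhi,Oslo,Riga,Tokyo} {Lima,Seoul}
Lima–Riga (17): add. Components now {Cairo,Delhi,Lima,Oslo,Riga,Seoul,Tokyo}
Edges rejected before the tree was complete: 3.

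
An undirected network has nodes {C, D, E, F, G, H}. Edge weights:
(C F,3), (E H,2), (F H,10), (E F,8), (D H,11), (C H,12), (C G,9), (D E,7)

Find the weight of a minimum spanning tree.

Kruskal's algorithm — process edges by increasing weight (ties by edge label):
E H (2): add — endpoints in different components.
C F (3): add — endpoints in different components.
D E (7): add — endpoints in different components.
E F (8): add — endpoints in different components.
C G (9): add — endpoints in different components.
MST edges: E H, C F, D E, E F, C G; total weight 2+3+7+8+9 = 29.

29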